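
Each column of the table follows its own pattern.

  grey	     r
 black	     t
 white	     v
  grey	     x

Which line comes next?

Shade — repeats grey → black → white: grey, black, white, grey → black.
Letter: letters move forward 2 places in the alphabet, so r, t, v, x → z.
So the next line is black  z.

black  z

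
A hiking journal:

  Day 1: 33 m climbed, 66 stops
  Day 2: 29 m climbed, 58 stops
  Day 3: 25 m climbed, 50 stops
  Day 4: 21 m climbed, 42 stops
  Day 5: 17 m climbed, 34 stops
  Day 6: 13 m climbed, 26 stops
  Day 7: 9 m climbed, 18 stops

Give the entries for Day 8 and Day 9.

5 m climbed, 10 stops; 1 m climbed, 2 stops

M climbed: −4 each step; 33, 29, 25, 21, 17, 13, 9 → 5 → 1.
Stops — always 2 × the m climbed: 66, 58, 50, 42, 34, 26, 18 → 10 → 2.
Putting the parts together: 5 m climbed, 10 stops and then 1 m climbed, 2 stops.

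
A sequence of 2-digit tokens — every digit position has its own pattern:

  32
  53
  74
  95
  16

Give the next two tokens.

First digit — +2 each step, mod 10: 3, 5, 7, 9, 1 → 3 → 5.
For the second digit, +1 each step, mod 10: 2, 3, 4, 5, 6 → 7 → 8.
So the next two tokens are 37 and 58.

37 then 58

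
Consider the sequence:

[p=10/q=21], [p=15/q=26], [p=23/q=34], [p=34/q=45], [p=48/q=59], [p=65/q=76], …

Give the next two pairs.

P: differences are 5, 8, 11, … (increasing by 3 each time); 10, 15, 23, 34, 48, 65 → 85 → 108.
Q: always 11 more than the p; 21, 26, 34, 45, 59, 76 → 96 → 119.
Putting the parts together: [p=85/q=96] and then [p=108/q=119].

[p=85/q=96], [p=108/q=119]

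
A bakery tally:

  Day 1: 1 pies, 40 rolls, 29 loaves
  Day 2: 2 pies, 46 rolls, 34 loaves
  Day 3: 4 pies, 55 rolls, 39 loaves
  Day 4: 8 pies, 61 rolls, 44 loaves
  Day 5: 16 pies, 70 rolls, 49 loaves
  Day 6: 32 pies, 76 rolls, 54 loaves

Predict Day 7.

64 pies, 85 rolls, 59 loaves

Pies — ×2 each step: 1, 2, 4, 8, 16, 32 → 64.
Rolls goes 40, 46, 55, 61, 70, 76 → 85 (alternating steps +6, +9, +6, +9, …).
Loaves: +5 each step, so 29, 34, 39, 44, 49, 54 → 59.
Putting it together: 64 pies, 85 rolls, 59 loaves.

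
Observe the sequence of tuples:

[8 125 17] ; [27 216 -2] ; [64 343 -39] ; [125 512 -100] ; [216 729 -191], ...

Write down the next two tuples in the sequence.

First component: perfect cubes: 2³, 3³, 4³, …, so 8, 27, 64, 125, 216 → 343 → 512.
For the second component, perfect cubes: 5³, 6³, 7³, …: 125, 216, 343, 512, 729 → 1000 → 1331.
Third component goes 17, -2, -39, -100, -191 → -318 → -487 (together with the first component always sums to 25).
So the next two tuples are [343 1000 -318] and [512 1331 -487].

[343 1000 -318], [512 1331 -487]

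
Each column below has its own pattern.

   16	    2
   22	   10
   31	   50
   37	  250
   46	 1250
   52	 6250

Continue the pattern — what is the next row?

First component: alternating steps +6, +9, +6, +9, …; 16, 22, 31, 37, 46, 52 → 61.
Second component — ×5 each step: 2, 10, 50, 250, 1250, 6250 → 31250.
Putting it together: 61  31250.

61  31250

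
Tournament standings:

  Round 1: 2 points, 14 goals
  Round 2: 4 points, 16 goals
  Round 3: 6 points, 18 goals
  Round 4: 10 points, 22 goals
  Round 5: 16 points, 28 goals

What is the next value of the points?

Points — each term is the sum of the two before it: 2, 4, 6, 10, 16 → 26.
Goals goes 14, 16, 18, 22, 28 → 38 (always 12 more than the points).

26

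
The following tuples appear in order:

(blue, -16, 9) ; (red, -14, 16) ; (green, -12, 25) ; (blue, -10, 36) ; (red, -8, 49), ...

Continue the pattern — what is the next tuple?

(green, -6, 64)

Colour: repeats blue → red → green, so blue, red, green, blue, red → green.
Second coordinate — +2 each step: -16, -14, -12, -10, -8 → -6.
For the third coordinate, perfect squares: 3², 4², 5², …: 9, 16, 25, 36, 49 → 64.
So the next tuple is (green, -6, 64).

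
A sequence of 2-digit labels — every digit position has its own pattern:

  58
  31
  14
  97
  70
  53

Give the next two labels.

36, 19

First digit — −2 each step, mod 10: 5, 3, 1, 9, 7, 5 → 3 → 1.
Second digit goes 8, 1, 4, 7, 0, 3 → 6 → 9 (+3 each step, mod 10).
So the next two labels are 36 and 19.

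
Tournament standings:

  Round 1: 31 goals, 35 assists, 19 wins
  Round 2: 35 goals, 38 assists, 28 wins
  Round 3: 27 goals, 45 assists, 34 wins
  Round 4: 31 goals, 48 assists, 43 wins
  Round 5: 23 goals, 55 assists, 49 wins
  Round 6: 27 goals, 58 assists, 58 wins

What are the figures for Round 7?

Goals: 31, 35, 27, 31, 23, 27 → 19 (alternating steps +4, −8, +4, −8, …).
For the assists, alternating steps +3, +7, +3, +7, …: 35, 38, 45, 48, 55, 58 → 65.
Wins goes 19, 28, 34, 43, 49, 58 → 64 (alternating steps +9, +6, +9, +6, …).
Combining the parts gives 19 goals, 65 assists, 64 wins.

19 goals, 65 assists, 64 wins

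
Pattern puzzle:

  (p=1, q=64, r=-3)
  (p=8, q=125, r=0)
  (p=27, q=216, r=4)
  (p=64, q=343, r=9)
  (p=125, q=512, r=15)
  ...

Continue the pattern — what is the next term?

P: perfect cubes: 1³, 2³, 3³, …, so 1, 8, 27, 64, 125 → 216.
Q goes 64, 125, 216, 343, 512 → 729 (perfect cubes: 4³, 5³, 6³, …).
R: differences are 3, 4, 5, … (increasing by 1 each time), so -3, 0, 4, 9, 15 → 22.
Putting it together: (p=216, q=729, r=22).

(p=216, q=729, r=22)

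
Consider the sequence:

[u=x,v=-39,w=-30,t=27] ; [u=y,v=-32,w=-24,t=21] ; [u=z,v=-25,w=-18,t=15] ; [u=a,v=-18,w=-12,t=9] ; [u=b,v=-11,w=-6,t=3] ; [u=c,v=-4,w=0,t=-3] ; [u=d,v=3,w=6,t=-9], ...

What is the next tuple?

[u=e,v=10,w=12,t=-15]

U goes x, y, z, a, b, c, d → e (letters move forward 1 place in the alphabet, wrapping Z→A).
V: +7 each step, so -39, -32, -25, -18, -11, -4, 3 → 10.
W: -30, -24, -18, -12, -6, 0, 6 → 12 (+6 each step).
T: −6 each step, so 27, 21, 15, 9, 3, -3, -9 → -15.
So the next tuple is [u=e,v=10,w=12,t=-15].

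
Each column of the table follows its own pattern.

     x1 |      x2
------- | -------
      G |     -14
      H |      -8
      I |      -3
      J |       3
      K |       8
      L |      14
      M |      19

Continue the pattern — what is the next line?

N  25

Column x1 goes G, H, I, J, K, L, M → N (letters move forward 1 place in the alphabet).
Column x2 — alternating steps +6, +5, +6, +5, …: -14, -8, -3, 3, 8, 14, 19 → 25.
So the next line is N  25.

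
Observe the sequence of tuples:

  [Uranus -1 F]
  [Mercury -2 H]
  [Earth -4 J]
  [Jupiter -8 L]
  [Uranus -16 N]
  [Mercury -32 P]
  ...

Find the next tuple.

Planet goes Uranus, Mercury, Earth, Jupiter, Uranus, Mercury → Earth (repeats Uranus → Mercury → Earth → Jupiter).
Second value: ×2 each step, so -1, -2, -4, -8, -16, -32 → -64.
Letter: F, H, J, L, N, P → R (letters move forward 2 places in the alphabet).
Combining the parts gives [Earth -64 R].

[Earth -64 R]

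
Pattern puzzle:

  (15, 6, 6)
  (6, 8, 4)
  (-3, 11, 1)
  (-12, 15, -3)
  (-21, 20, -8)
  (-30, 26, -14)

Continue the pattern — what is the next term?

First coordinate: 15, 6, -3, -12, -21, -30 → -39 (−9 each step).
Second coordinate: differences are 2, 3, 4, … (increasing by 1 each time); 6, 8, 11, 15, 20, 26 → 33.
Third coordinate: together with the second coordinate always sums to 12, so 6, 4, 1, -3, -8, -14 → -21.
So the next term is (-39, 33, -21).

(-39, 33, -21)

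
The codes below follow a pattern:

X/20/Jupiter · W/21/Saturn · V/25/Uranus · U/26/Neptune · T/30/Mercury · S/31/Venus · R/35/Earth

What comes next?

Q/36/Mars

Letter: letters move back 1 place in the alphabet; X, W, V, U, T, S, R → Q.
Second component: alternating steps +1, +4, +1, +4, …, so 20, 21, 25, 26, 30, 31, 35 → 36.
Planet: runs through the planets Mercury→Neptune; Jupiter, Saturn, Uranus, Neptune, Mercury, Venus, Earth → Mars.
Combining the parts gives Q/36/Mars.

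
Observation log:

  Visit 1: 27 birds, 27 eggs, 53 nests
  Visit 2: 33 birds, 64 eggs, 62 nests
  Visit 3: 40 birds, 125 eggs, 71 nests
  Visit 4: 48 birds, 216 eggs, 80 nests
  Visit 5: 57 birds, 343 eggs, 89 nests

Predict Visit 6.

For the birds, differences are 6, 7, 8, … (increasing by 1 each time): 27, 33, 40, 48, 57 → 67.
Eggs: 27, 64, 125, 216, 343 → 512 (perfect cubes: 3³, 4³, 5³, …).
Nests: 53, 62, 71, 80, 89 → 98 (+9 each step).
Putting it together: 67 birds, 512 eggs, 98 nests.

67 birds, 512 eggs, 98 nests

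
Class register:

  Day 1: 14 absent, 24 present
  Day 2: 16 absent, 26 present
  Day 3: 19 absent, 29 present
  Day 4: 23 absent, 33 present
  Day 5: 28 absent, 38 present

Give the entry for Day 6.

34 absent, 44 present

Absent: 14, 16, 19, 23, 28 → 34 (differences are 2, 3, 4, … (increasing by 1 each time)).
Present: always 10 more than the absent, so 24, 26, 29, 33, 38 → 44.
Putting it together: 34 absent, 44 present.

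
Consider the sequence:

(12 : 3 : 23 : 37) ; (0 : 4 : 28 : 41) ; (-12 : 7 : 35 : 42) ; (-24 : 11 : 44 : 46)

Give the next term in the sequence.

First value: −12 each step, so 12, 0, -12, -24 → -36.
Second value — each term is the sum of the two before it: 3, 4, 7, 11 → 18.
Third value: differences are 5, 7, 9, … (increasing by 2 each time); 23, 28, 35, 44 → 55.
For the fourth value, alternating steps +4, +1, +4, +1, …: 37, 41, 42, 46 → 47.
Combining the parts gives (-36 : 18 : 55 : 47).

(-36 : 18 : 55 : 47)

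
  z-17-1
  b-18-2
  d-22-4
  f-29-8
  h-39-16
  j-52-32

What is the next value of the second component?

For the second component, differences are 1, 4, 7, … (increasing by 3 each time): 17, 18, 22, 29, 39, 52 → 68.

68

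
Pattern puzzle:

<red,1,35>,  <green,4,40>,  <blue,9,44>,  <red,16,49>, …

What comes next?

<green,25,53>

Colour: repeats red → green → blue, so red, green, blue, red → green.
Second value: perfect squares: 1², 2², 3², …, so 1, 4, 9, 16 → 25.
Third value — alternating steps +5, +4, +5, +4, …: 35, 40, 44, 49 → 53.
Combining the parts gives <green,25,53>.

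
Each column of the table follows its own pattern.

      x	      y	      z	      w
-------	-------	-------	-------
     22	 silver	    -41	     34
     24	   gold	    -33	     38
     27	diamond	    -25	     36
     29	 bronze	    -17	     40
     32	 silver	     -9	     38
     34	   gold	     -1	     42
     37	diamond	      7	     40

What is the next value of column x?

Column x goes 22, 24, 27, 29, 32, 34, 37 → 39 (alternating steps +2, +3, +2, +3, …).
Column y — repeats silver → gold → diamond → bronze: silver, gold, diamond, bronze, silver, gold, diamond → bronze.
Column z goes -41, -33, -25, -17, -9, -1, 7 → 15 (+8 each step).
Column w: alternating steps +4, −2, +4, −2, …, so 34, 38, 36, 40, 38, 42, 40 → 44.

39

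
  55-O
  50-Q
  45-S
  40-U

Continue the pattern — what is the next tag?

First component: −5 each step, so 55, 50, 45, 40 → 35.
Letter: letters move forward 2 places in the alphabet; O, Q, S, U → W.
Putting it together: 35-W.

35-W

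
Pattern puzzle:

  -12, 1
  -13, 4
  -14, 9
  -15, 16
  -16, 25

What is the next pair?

For the first component, −1 each step: -12, -13, -14, -15, -16 → -17.
Second component: perfect squares: 1², 2², 3², …; 1, 4, 9, 16, 25 → 36.
Putting it together: -17, 36.

-17, 36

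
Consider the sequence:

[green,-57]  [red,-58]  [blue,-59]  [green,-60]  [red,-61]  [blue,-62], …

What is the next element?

[green,-63]

Colour: repeats green → red → blue, so green, red, blue, green, red, blue → green.
Second value: −1 each step; -57, -58, -59, -60, -61, -62 → -63.
Combining the parts gives [green,-63].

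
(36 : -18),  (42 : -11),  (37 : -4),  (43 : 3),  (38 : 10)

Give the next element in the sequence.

First slot goes 36, 42, 37, 43, 38 → 44 (alternating steps +6, −5, +6, −5, …).
Second slot: +7 each step, so -18, -11, -4, 3, 10 → 17.
Putting it together: (44 : 17).

(44 : 17)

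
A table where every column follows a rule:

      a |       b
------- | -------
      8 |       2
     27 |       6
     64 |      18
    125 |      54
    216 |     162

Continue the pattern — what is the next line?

Column a: 8, 27, 64, 125, 216 → 343 (perfect cubes: 2³, 3³, 4³, …).
For the column b, ×3 each step: 2, 6, 18, 54, 162 → 486.
Combining the parts gives 343  486.

343  486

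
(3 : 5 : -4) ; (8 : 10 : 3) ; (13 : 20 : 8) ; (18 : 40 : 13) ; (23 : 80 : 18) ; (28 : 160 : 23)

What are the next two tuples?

First component goes 3, 8, 13, 18, 23, 28 → 33 → 38 (+5 each step).
Second component goes 5, 10, 20, 40, 80, 160 → 320 → 640 (×2 each step).
Third component — always the previous value of the first component: -4, 3, 8, 13, 18, 23 → 28 → 33.
Putting the parts together: (33 : 320 : 28) and then (38 : 640 : 33).

(33 : 320 : 28), (38 : 640 : 33)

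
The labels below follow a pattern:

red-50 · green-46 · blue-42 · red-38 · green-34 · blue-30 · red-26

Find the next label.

Colour: repeats red → green → blue, so red, green, blue, red, green, blue, red → green.
Second component — −4 each step: 50, 46, 42, 38, 34, 30, 26 → 22.
Putting it together: green-22.

green-22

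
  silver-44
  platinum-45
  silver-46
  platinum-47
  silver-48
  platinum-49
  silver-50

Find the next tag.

Metal: alternates silver ↔ platinum, so silver, platinum, silver, platinum, silver, platinum, silver → platinum.
Second component: +1 each step, so 44, 45, 46, 47, 48, 49, 50 → 51.
Combining the parts gives platinum-51.

platinum-51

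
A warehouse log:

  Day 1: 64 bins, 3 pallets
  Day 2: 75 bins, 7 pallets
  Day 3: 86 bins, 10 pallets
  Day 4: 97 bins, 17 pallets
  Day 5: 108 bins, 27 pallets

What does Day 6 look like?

119 bins, 44 pallets

Bins: 64, 75, 86, 97, 108 → 119 (+11 each step).
Pallets: each term is the sum of the two before it; 3, 7, 10, 17, 27 → 44.
Combining the parts gives 119 bins, 44 pallets.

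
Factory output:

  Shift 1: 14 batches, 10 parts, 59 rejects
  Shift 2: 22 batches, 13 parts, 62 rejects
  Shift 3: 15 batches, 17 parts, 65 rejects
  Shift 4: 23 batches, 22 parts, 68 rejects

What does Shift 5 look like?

Batches: alternating steps +8, −7, +8, −7, …, so 14, 22, 15, 23 → 16.
Parts: differences are 3, 4, 5, … (increasing by 1 each time), so 10, 13, 17, 22 → 28.
Rejects: 59, 62, 65, 68 → 71 (+3 each step).
So the next record is 16 batches, 28 parts, 71 rejects.

16 batches, 28 parts, 71 rejects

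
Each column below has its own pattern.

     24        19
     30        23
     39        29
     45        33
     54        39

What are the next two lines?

First component: alternating steps +6, +9, +6, +9, …, so 24, 30, 39, 45, 54 → 60 → 69.
Second component — alternating steps +4, +6, +4, +6, …: 19, 23, 29, 33, 39 → 43 → 49.
So the next two lines are 60  43 and 69  49.

60  43; 69  49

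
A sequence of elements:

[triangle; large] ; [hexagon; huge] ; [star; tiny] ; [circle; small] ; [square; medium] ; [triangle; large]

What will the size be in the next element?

For the size, repeats large → huge → tiny → small → medium: large, huge, tiny, small, medium, large → huge.

huge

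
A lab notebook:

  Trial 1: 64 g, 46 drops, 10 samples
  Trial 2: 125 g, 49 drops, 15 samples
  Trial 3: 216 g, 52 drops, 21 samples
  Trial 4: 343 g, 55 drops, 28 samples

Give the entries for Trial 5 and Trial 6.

512 g, 58 drops, 36 samples; 729 g, 61 drops, 45 samples

G: 64, 125, 216, 343 → 512 → 729 (perfect cubes: 4³, 5³, 6³, …).
Drops: +3 each step, so 46, 49, 52, 55 → 58 → 61.
Samples goes 10, 15, 21, 28 → 36 → 45 (differences are 5, 6, 7, … (increasing by 1 each time)).
Putting the parts together: 512 g, 58 drops, 36 samples and then 729 g, 61 drops, 45 samples.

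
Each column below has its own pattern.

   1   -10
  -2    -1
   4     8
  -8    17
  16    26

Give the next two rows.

First component: ×(-2) each step; 1, -2, 4, -8, 16 → -32 → 64.
Second component: +9 each step; -10, -1, 8, 17, 26 → 35 → 44.
So the next two rows are -32  35 and 64  44.

-32  35; 64  44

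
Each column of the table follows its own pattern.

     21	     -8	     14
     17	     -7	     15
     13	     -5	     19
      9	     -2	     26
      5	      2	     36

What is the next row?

For the first component, −4 each step: 21, 17, 13, 9, 5 → 1.
Second component goes -8, -7, -5, -2, 2 → 7 (differences are 1, 2, 3, … (increasing by 1 each time)).
Third component: differences are 1, 4, 7, … (increasing by 3 each time); 14, 15, 19, 26, 36 → 49.
Putting it together: 1  7  49.

1  7  49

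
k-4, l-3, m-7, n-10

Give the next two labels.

o-17, p-27

Letter: k, l, m, n → o → p (letters move forward 1 place in the alphabet).
Second component goes 4, 3, 7, 10 → 17 → 27 (each term is the sum of the two before it).
Putting the parts together: o-17 and then p-27.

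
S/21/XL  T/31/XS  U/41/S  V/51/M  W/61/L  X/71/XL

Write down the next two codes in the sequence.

Y/81/XS then Z/91/S

For the letter, letters move forward 1 place in the alphabet: S, T, U, V, W, X → Y → Z.
Second component: +10 each step, so 21, 31, 41, 51, 61, 71 → 81 → 91.
Size: XL, XS, S, M, L, XL → XS → S (repeats XL → XS → S → M → L).
So the next two codes are Y/81/XS and Z/91/S.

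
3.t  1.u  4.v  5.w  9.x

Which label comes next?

First component — each term is the sum of the two before it: 3, 1, 4, 5, 9 → 14.
Letter — letters move forward 1 place in the alphabet: t, u, v, w, x → y.
Combining the parts gives 14.y.

14.y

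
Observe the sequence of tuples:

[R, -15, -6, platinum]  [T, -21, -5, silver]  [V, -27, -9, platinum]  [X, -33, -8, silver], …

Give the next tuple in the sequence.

Letter: letters move forward 2 places in the alphabet, so R, T, V, X → Z.
Second entry: −6 each step; -15, -21, -27, -33 → -39.
Third entry: -6, -5, -9, -8 → -12 (alternating steps +1, −4, +1, −4, …).
Metal: alternates platinum ↔ silver; platinum, silver, platinum, silver → platinum.
So the next tuple is [Z, -39, -12, platinum].

[Z, -39, -12, platinum]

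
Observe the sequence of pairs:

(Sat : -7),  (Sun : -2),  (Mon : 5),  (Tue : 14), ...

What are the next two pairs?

Day: runs through the weekdays Mon→Sun; Sat, Sun, Mon, Tue → Wed → Thu.
Second component: differences are 5, 7, 9, … (increasing by 2 each time); -7, -2, 5, 14 → 25 → 38.
So the next two pairs are (Wed : 25) and (Thu : 38).

(Wed : 25), (Thu : 38)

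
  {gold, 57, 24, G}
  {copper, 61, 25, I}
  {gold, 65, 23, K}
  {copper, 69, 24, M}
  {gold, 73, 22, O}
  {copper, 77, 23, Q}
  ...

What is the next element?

Metal goes gold, copper, gold, copper, gold, copper → gold (alternates gold ↔ copper).
For the second component, +4 each step: 57, 61, 65, 69, 73, 77 → 81.
Third component goes 24, 25, 23, 24, 22, 23 → 21 (alternating steps +1, −2, +1, −2, …).
Letter: G, I, K, M, O, Q → S (letters move forward 2 places in the alphabet).
Combining the parts gives {gold, 81, 21, S}.

{gold, 81, 21, S}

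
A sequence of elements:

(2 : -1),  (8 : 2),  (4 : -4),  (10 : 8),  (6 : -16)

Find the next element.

(12 : 32)

For the first coordinate, alternating steps +6, −4, +6, −4, …: 2, 8, 4, 10, 6 → 12.
Second coordinate: -1, 2, -4, 8, -16 → 32 (×(-2) each step).
So the next element is (12 : 32).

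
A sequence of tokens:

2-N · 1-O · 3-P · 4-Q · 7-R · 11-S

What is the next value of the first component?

For the first component, each term is the sum of the two before it: 2, 1, 3, 4, 7, 11 → 18.
Letter: letters move forward 1 place in the alphabet; N, O, P, Q, R, S → T.

18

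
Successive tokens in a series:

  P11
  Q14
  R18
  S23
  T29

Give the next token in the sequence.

U36

Letter: letters move forward 1 place in the alphabet; P, Q, R, S, T → U.
Second component goes 11, 14, 18, 23, 29 → 36 (differences are 3, 4, 5, … (increasing by 1 each time)).
Combining the parts gives U36.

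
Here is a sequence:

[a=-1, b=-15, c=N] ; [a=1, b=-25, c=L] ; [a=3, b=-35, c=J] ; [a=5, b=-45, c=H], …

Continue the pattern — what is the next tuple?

A: -1, 1, 3, 5 → 7 (+2 each step).
B: −10 each step; -15, -25, -35, -45 → -55.
C goes N, L, J, H → F (letters move back 2 places in the alphabet).
So the next tuple is [a=7, b=-55, c=F].

[a=7, b=-55, c=F]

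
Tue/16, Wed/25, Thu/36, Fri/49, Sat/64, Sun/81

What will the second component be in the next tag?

100

Second component — perfect squares: 4², 5², 6², …: 16, 25, 36, 49, 64, 81 → 100.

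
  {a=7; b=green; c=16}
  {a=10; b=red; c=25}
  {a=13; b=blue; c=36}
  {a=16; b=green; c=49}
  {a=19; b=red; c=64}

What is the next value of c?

C: perfect squares: 4², 5², 6², …; 16, 25, 36, 49, 64 → 81.

81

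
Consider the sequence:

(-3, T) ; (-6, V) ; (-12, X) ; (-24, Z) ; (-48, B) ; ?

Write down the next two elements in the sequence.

For the first component, ×2 each step: -3, -6, -12, -24, -48 → -96 → -192.
Letter goes T, V, X, Z, B → D → F (letters move forward 2 places in the alphabet, wrapping Z→A).
So the next two elements are (-96, D) and (-192, F).

(-96, D), (-192, F)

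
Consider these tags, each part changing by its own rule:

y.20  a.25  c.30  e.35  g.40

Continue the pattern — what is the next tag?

For the letter, letters move forward 2 places in the alphabet, wrapping Z→A: y, a, c, e, g → i.
Second component — +5 each step: 20, 25, 30, 35, 40 → 45.
Combining the parts gives i.45.

i.45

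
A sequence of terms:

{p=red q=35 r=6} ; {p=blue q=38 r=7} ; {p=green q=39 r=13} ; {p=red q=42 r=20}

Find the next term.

{p=blue q=43 r=33}

P: repeats red → blue → green, so red, blue, green, red → blue.
Q: alternating steps +3, +1, +3, +1, …, so 35, 38, 39, 42 → 43.
R goes 6, 7, 13, 20 → 33 (each term is the sum of the two before it).
Putting it together: {p=blue q=43 r=33}.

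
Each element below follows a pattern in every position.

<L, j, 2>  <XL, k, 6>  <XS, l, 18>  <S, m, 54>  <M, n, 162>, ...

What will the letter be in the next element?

For the letter, letters move forward 1 place in the alphabet: j, k, l, m, n → o.

o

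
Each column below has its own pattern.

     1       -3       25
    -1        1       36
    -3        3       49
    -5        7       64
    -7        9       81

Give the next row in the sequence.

First component — −2 each step: 1, -1, -3, -5, -7 → -9.
Second component goes -3, 1, 3, 7, 9 → 13 (alternating steps +4, +2, +4, +2, …).
Third component — perfect squares: 5², 6², 7², …: 25, 36, 49, 64, 81 → 100.
Putting it together: -9  13  100.

-9  13  100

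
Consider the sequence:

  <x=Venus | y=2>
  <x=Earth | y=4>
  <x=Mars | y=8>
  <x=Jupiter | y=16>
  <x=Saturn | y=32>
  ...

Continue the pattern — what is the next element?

<x=Uranus | y=64>

For the x, runs through the planets Mercury→Neptune: Venus, Earth, Mars, Jupiter, Saturn → Uranus.
For the y, ×2 each step: 2, 4, 8, 16, 32 → 64.
Putting it together: <x=Uranus | y=64>.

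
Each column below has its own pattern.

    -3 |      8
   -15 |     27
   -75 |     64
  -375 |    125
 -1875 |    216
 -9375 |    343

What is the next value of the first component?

First component goes -3, -15, -75, -375, -1875, -9375 → -46875 (×5 each step).

-46875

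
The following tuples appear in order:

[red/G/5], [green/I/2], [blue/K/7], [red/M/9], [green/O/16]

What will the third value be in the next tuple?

25

Third value: 5, 2, 7, 9, 16 → 25 (each term is the sum of the two before it).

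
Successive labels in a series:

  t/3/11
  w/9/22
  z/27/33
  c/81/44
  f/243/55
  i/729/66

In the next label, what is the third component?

77

Third component: 11, 22, 33, 44, 55, 66 → 77 (+11 each step).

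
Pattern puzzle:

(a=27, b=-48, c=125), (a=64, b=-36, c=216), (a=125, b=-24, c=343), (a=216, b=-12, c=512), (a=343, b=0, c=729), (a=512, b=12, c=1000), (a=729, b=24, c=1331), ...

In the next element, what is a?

1000

A: perfect cubes: 3³, 4³, 5³, …; 27, 64, 125, 216, 343, 512, 729 → 1000.
B: -48, -36, -24, -12, 0, 12, 24 → 36 (+12 each step).
C: perfect cubes: 5³, 6³, 7³, …, so 125, 216, 343, 512, 729, 1000, 1331 → 1728.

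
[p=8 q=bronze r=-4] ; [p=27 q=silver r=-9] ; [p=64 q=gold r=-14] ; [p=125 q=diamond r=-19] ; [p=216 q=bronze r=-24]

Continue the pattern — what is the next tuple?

[p=343 q=silver r=-29]

For the p, perfect cubes: 2³, 3³, 4³, …: 8, 27, 64, 125, 216 → 343.
Q: repeats bronze → silver → gold → diamond; bronze, silver, gold, diamond, bronze → silver.
R: −5 each step, so -4, -9, -14, -19, -24 → -29.
So the next tuple is [p=343 q=silver r=-29].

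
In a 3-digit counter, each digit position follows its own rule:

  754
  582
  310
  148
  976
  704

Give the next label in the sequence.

532

For the first digit, −2 each step, mod 10: 7, 5, 3, 1, 9, 7 → 5.
Second digit: +3 each step, mod 10; 5, 8, 1, 4, 7, 0 → 3.
Third digit: −2 each step, mod 10; 4, 2, 0, 8, 6, 4 → 2.
Combining the parts gives 532.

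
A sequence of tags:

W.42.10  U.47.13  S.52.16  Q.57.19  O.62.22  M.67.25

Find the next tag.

K.72.28

Letter: letters move back 2 places in the alphabet, so W, U, S, Q, O, M → K.
Second component: +5 each step; 42, 47, 52, 57, 62, 67 → 72.
Third component — +3 each step: 10, 13, 16, 19, 22, 25 → 28.
So the next tag is K.72.28.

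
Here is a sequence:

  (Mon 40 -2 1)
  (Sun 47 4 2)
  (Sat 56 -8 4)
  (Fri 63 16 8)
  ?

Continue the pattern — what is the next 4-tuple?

(Thu 72 -32 16)

Day: Mon, Sun, Sat, Fri → Thu (runs backward through the weekdays Mon→Sun).
Second coordinate — alternating steps +7, +9, +7, +9, …: 40, 47, 56, 63 → 72.
Third coordinate: ×(-2) each step; -2, 4, -8, 16 → -32.
Fourth coordinate goes 1, 2, 4, 8 → 16 (×2 each step).
So the next 4-tuple is (Thu 72 -32 16).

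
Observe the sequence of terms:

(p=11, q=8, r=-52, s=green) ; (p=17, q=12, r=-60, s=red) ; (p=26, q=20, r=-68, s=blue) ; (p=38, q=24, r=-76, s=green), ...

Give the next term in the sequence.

(p=53, q=32, r=-84, s=red)

P: 11, 17, 26, 38 → 53 (differences are 6, 9, 12, … (increasing by 3 each time)).
Q: alternating steps +4, +8, +4, +8, …; 8, 12, 20, 24 → 32.
R: −8 each step, so -52, -60, -68, -76 → -84.
S — repeats green → red → blue: green, red, blue, green → red.
So the next term is (p=53, q=32, r=-84, s=red).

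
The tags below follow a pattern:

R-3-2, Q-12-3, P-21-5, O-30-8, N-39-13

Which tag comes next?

Letter — letters move back 1 place in the alphabet: R, Q, P, O, N → M.
For the second component, +9 each step: 3, 12, 21, 30, 39 → 48.
Third component: each term is the sum of the two before it; 2, 3, 5, 8, 13 → 21.
Combining the parts gives M-48-21.

M-48-21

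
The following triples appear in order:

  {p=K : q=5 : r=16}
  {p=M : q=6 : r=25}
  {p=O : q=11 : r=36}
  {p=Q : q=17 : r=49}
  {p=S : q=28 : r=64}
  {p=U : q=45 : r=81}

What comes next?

{p=W : q=73 : r=100}

P — letters move forward 2 places in the alphabet: K, M, O, Q, S, U → W.
Q goes 5, 6, 11, 17, 28, 45 → 73 (each term is the sum of the two before it).
For the r, perfect squares: 4², 5², 6², …: 16, 25, 36, 49, 64, 81 → 100.
So the next triple is {p=W : q=73 : r=100}.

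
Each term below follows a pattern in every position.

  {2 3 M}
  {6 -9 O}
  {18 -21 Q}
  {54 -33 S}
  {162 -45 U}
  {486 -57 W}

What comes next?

First component: ×3 each step; 2, 6, 18, 54, 162, 486 → 1458.
Second component: −12 each step, so 3, -9, -21, -33, -45, -57 → -69.
Letter: letters move forward 2 places in the alphabet; M, O, Q, S, U, W → Y.
Putting it together: {1458 -69 Y}.

{1458 -69 Y}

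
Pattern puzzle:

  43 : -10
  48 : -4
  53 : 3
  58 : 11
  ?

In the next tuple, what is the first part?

63

For the first part, +5 each step: 43, 48, 53, 58 → 63.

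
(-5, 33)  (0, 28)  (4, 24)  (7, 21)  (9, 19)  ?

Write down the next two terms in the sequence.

(10, 18), (10, 18)

First coordinate: differences are 5, 4, 3, … (decreasing by 1 each time), so -5, 0, 4, 7, 9 → 10 → 10.
Second coordinate: 33, 28, 24, 21, 19 → 18 → 18 (together with the first coordinate always sums to 28).
Putting the parts together: (10, 18) and then (10, 18).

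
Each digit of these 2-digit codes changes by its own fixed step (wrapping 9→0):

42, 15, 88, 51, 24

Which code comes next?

97

First digit goes 4, 1, 8, 5, 2 → 9 (−3 each step, mod 10).
Second digit: 2, 5, 8, 1, 4 → 7 (+3 each step, mod 10).
Combining the parts gives 97.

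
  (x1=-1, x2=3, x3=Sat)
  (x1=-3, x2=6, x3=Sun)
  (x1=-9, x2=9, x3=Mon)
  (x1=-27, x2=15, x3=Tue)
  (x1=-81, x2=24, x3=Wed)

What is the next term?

(x1=-243, x2=39, x3=Thu)

X1 — ×3 each step: -1, -3, -9, -27, -81 → -243.
X2: 3, 6, 9, 15, 24 → 39 (each term is the sum of the two before it).
For the x3, runs through the weekdays Mon→Sun: Sat, Sun, Mon, Tue, Wed → Thu.
Combining the parts gives (x1=-243, x2=39, x3=Thu).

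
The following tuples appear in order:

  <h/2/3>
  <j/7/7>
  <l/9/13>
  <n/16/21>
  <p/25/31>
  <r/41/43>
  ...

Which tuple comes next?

Letter goes h, j, l, n, p, r → t (letters move forward 2 places in the alphabet).
Second component: each term is the sum of the two before it, so 2, 7, 9, 16, 25, 41 → 66.
Third component: 3, 7, 13, 21, 31, 43 → 57 (differences are 4, 6, 8, … (increasing by 2 each time)).
So the next tuple is <t/66/57>.

<t/66/57>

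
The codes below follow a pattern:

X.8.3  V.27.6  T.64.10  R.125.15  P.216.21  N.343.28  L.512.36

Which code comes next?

Letter goes X, V, T, R, P, N, L → J (letters move back 2 places in the alphabet).
Second component — perfect cubes: 2³, 3³, 4³, …: 8, 27, 64, 125, 216, 343, 512 → 729.
Third component: differences are 3, 4, 5, … (increasing by 1 each time), so 3, 6, 10, 15, 21, 28, 36 → 45.
So the next code is J.729.45.

J.729.45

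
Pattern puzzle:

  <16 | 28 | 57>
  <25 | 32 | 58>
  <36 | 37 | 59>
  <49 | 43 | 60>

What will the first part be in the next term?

64

First part — perfect squares: 4², 5², 6², …: 16, 25, 36, 49 → 64.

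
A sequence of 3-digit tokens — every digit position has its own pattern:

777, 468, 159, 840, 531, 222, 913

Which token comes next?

First digit goes 7, 4, 1, 8, 5, 2, 9 → 6 (−3 each step, mod 10).
Second digit goes 7, 6, 5, 4, 3, 2, 1 → 0 (−1 each step, mod 10).
Third digit: 7, 8, 9, 0, 1, 2, 3 → 4 (+1 each step, mod 10).
Putting it together: 604.

604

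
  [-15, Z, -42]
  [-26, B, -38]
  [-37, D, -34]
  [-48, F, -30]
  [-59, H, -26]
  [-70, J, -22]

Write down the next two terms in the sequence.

First component: −11 each step; -15, -26, -37, -48, -59, -70 → -81 → -92.
Letter: letters move forward 2 places in the alphabet, wrapping Z→A; Z, B, D, F, H, J → L → N.
Third component — +4 each step: -42, -38, -34, -30, -26, -22 → -18 → -14.
So the next two terms are [-81, L, -18] and [-92, N, -14].

[-81, L, -18], [-92, N, -14]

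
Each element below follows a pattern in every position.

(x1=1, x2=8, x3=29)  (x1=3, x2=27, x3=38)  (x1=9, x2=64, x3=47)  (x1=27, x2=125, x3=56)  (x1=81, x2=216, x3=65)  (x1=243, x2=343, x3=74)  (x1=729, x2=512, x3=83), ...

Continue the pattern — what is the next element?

(x1=2187, x2=729, x3=92)

X1 goes 1, 3, 9, 27, 81, 243, 729 → 2187 (×3 each step).
X2: 8, 27, 64, 125, 216, 343, 512 → 729 (perfect cubes: 2³, 3³, 4³, …).
X3: +9 each step; 29, 38, 47, 56, 65, 74, 83 → 92.
Putting it together: (x1=2187, x2=729, x3=92).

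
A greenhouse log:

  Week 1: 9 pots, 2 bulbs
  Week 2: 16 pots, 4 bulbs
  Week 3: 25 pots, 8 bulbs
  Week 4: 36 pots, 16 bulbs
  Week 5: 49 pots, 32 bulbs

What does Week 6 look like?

Pots: perfect squares: 3², 4², 5², …; 9, 16, 25, 36, 49 → 64.
Bulbs — ×2 each step: 2, 4, 8, 16, 32 → 64.
So the next row is 64 pots, 64 bulbs.

64 pots, 64 bulbs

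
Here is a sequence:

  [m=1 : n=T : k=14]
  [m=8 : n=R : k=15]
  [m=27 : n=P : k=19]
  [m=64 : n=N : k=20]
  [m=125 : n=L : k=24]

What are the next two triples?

[m=216 : n=J : k=25], [m=343 : n=H : k=29]

M goes 1, 8, 27, 64, 125 → 216 → 343 (perfect cubes: 1³, 2³, 3³, …).
N — letters move back 2 places in the alphabet: T, R, P, N, L → J → H.
K: alternating steps +1, +4, +1, +4, …; 14, 15, 19, 20, 24 → 25 → 29.
Putting the parts together: [m=216 : n=J : k=25] and then [m=343 : n=H : k=29].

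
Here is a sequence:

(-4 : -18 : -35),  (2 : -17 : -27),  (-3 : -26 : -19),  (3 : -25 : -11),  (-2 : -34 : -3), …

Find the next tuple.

First component: alternating steps +6, −5, +6, −5, …; -4, 2, -3, 3, -2 → 4.
Second component goes -18, -17, -26, -25, -34 → -33 (alternating steps +1, −9, +1, −9, …).
Third component — +8 each step: -35, -27, -19, -11, -3 → 5.
Putting it together: (4 : -33 : 5).

(4 : -33 : 5)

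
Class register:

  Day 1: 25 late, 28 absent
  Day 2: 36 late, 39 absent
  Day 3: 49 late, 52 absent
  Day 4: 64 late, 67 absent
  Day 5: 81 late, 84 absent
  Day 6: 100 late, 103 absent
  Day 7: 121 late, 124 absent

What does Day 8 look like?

144 late, 147 absent

Late: 25, 36, 49, 64, 81, 100, 121 → 144 (perfect squares: 5², 6², 7², …).
Absent: always 3 more than the late; 28, 39, 52, 67, 84, 103, 124 → 147.
So the next row is 144 late, 147 absent.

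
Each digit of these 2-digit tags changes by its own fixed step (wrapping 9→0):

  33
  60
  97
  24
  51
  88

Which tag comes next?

15

First digit: +3 each step, mod 10; 3, 6, 9, 2, 5, 8 → 1.
Second digit: 3, 0, 7, 4, 1, 8 → 5 (−3 each step, mod 10).
So the next tag is 15.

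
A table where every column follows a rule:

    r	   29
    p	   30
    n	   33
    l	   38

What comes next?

Letter: letters move back 2 places in the alphabet, so r, p, n, l → j.
Second component goes 29, 30, 33, 38 → 45 (differences are 1, 3, 5, … (increasing by 2 each time)).
Putting it together: j  45.

j  45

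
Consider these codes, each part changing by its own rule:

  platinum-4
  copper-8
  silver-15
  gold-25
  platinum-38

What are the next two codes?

Metal: repeats platinum → copper → silver → gold; platinum, copper, silver, gold, platinum → copper → silver.
Second component — differences are 4, 7, 10, … (increasing by 3 each time): 4, 8, 15, 25, 38 → 54 → 73.
Putting the parts together: copper-54 and then silver-73.

copper-54, silver-73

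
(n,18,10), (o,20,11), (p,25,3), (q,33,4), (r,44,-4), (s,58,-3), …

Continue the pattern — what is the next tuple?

(t,75,-11)

Letter goes n, o, p, q, r, s → t (letters move forward 1 place in the alphabet).
Second coordinate goes 18, 20, 25, 33, 44, 58 → 75 (differences are 2, 5, 8, … (increasing by 3 each time)).
Third coordinate goes 10, 11, 3, 4, -4, -3 → -11 (alternating steps +1, −8, +1, −8, …).
So the next tuple is (t,75,-11).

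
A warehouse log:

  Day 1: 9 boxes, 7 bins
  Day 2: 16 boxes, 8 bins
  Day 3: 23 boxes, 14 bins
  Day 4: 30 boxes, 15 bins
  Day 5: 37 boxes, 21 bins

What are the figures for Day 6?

Boxes: +7 each step; 9, 16, 23, 30, 37 → 44.
Bins: alternating steps +1, +6, +1, +6, …, so 7, 8, 14, 15, 21 → 22.
So the next record is 44 boxes, 22 bins.

44 boxes, 22 bins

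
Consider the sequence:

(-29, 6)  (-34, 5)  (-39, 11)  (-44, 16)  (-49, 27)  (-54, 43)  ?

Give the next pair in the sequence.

(-59, 70)

For the first coordinate, −5 each step: -29, -34, -39, -44, -49, -54 → -59.
Second coordinate: each term is the sum of the two before it, so 6, 5, 11, 16, 27, 43 → 70.
So the next pair is (-59, 70).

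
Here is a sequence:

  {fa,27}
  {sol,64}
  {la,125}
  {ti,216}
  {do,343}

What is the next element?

Note goes fa, sol, la, ti, do → re (runs through the solfège scale do→ti).
Second component goes 27, 64, 125, 216, 343 → 512 (perfect cubes: 3³, 4³, 5³, …).
Combining the parts gives {re,512}.

{re,512}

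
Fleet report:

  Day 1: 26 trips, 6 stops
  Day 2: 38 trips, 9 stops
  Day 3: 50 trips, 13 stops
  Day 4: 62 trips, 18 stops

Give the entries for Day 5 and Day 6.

74 trips, 24 stops; 86 trips, 31 stops

Trips: +12 each step; 26, 38, 50, 62 → 74 → 86.
Stops — differences are 3, 4, 5, … (increasing by 1 each time): 6, 9, 13, 18 → 24 → 31.
So the next two rows are 74 trips, 24 stops and 86 trips, 31 stops.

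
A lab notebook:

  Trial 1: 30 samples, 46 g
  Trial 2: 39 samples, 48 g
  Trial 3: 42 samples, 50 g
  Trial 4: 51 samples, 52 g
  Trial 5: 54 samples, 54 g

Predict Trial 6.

For the samples, alternating steps +9, +3, +9, +3, …: 30, 39, 42, 51, 54 → 63.
G — +2 each step: 46, 48, 50, 52, 54 → 56.
So the next record is 63 samples, 56 g.

63 samples, 56 g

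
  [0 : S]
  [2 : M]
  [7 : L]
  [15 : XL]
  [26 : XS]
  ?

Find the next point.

First value: 0, 2, 7, 15, 26 → 40 (differences are 2, 5, 8, … (increasing by 3 each time)).
Size: runs through clothing sizes XS→XL; S, M, L, XL, XS → S.
Combining the parts gives [40 : S].

[40 : S]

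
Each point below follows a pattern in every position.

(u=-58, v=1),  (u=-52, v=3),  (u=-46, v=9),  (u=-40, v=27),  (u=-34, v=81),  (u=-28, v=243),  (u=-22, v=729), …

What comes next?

(u=-16, v=2187)

For the u, +6 each step: -58, -52, -46, -40, -34, -28, -22 → -16.
V goes 1, 3, 9, 27, 81, 243, 729 → 2187 (×3 each step).
So the next point is (u=-16, v=2187).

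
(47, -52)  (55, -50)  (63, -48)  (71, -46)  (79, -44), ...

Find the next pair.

(87, -42)

First slot: +8 each step; 47, 55, 63, 71, 79 → 87.
Second slot: -52, -50, -48, -46, -44 → -42 (+2 each step).
So the next pair is (87, -42).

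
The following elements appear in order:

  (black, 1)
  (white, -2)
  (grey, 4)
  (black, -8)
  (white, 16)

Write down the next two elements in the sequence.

Shade: black, white, grey, black, white → grey → black (repeats black → white → grey).
Second part goes 1, -2, 4, -8, 16 → -32 → 64 (×(-2) each step).
Putting the parts together: (grey, -32) and then (black, 64).

(grey, -32), (black, 64)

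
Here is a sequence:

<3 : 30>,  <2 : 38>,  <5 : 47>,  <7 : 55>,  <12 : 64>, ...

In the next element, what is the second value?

72

Second value: alternating steps +8, +9, +8, +9, …, so 30, 38, 47, 55, 64 → 72.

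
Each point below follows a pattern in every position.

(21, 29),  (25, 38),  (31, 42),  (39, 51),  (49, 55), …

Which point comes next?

(61, 64)

First slot — differences are 4, 6, 8, … (increasing by 2 each time): 21, 25, 31, 39, 49 → 61.
Second slot goes 29, 38, 42, 51, 55 → 64 (alternating steps +9, +4, +9, +4, …).
Combining the parts gives (61, 64).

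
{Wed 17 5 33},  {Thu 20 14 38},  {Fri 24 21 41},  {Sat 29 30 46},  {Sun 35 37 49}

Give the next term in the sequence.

For the day, runs through the weekdays Mon→Sun: Wed, Thu, Fri, Sat, Sun → Mon.
Second part: 17, 20, 24, 29, 35 → 42 (differences are 3, 4, 5, … (increasing by 1 each time)).
Third part — alternating steps +9, +7, +9, +7, …: 5, 14, 21, 30, 37 → 46.
Fourth part goes 33, 38, 41, 46, 49 → 54 (alternating steps +5, +3, +5, +3, …).
So the next term is {Mon 42 46 54}.

{Mon 42 46 54}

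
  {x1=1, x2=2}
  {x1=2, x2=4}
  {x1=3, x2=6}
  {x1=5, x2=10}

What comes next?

{x1=8, x2=16}

X1: each term is the sum of the two before it, so 1, 2, 3, 5 → 8.
X2: always 2 × the x1; 2, 4, 6, 10 → 16.
Combining the parts gives {x1=8, x2=16}.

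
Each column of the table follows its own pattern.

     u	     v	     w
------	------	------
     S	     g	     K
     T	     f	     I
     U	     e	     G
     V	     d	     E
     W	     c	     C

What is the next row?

X  b  A

Column u goes S, T, U, V, W → X (letters move forward 1 place in the alphabet).
Column v: letters move back 1 place in the alphabet, so g, f, e, d, c → b.
For the column w, letters move back 2 places in the alphabet: K, I, G, E, C → A.
So the next row is X  b  A.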